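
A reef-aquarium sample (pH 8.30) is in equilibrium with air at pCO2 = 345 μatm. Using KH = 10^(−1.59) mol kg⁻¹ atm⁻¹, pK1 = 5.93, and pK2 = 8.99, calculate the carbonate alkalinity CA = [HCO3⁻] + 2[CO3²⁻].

CA = 2.93 mmol/kg

[CO2*] = KH · pCO2 = 10^(−1.59) × 345×10^-6 = 8.868×10^-6 mol/kg
α₀ = 1/(1 + K1/[H⁺] + K1K2/[H⁺]²) = 1/(1 + 10^+2.37 + 10^+1.68) = 0.003530
DIC = [CO2*]/α₀ = 8.868×10^-6 / 0.003530 = 2.512 mmol/kg
CA = (α₁ + 2α₂)·DIC = (0.8275 + 2×0.1690) × 2.512 = 2.93 mmol/kg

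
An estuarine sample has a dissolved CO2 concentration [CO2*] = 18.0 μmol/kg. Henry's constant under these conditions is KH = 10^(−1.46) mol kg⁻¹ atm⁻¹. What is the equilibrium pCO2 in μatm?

pCO2 = 519 μatm

KH = 10^(−1.46) = 3.467×10^-2 mol kg⁻¹ atm⁻¹
pCO2 = [CO2*]/KH = 18.0×10^-6 / 3.467×10^-2 = 5.19×10^-4 atm = 519 μatm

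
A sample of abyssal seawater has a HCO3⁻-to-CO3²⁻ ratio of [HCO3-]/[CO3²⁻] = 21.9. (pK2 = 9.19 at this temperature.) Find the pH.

pH = 7.85

From K2 = [H⁺][CO3²⁻]/[HCO3-]:  pH = pK2 − log₁₀([HCO3-]/[CO3²⁻])
log₁₀(21.9) = +1.340
pH = 9.19 − (+1.340) = 7.85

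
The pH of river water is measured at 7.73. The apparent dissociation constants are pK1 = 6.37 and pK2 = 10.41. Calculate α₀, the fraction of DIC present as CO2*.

α₀ = 0.0417

α₀ = 1 / (1 + K1/[H⁺] + K1K2/[H⁺]²) = 1 / (1 + 10^+1.36 + 10^-1.32)
   = 1 / (1 + 22.909 + 0.047863) = 1/23.957 = 0.04174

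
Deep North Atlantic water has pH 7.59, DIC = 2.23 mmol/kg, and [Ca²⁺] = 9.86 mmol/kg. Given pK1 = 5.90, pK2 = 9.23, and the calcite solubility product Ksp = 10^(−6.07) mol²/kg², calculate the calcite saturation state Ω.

Ω = 0.567

α₂ = 1 / (1 + [H⁺]/K2 + [H⁺]²/(K1K2)) = 1 / (1 + 10^+1.64 + 10^-0.05)
   = 1 / (1 + 43.652 + 0.89125) = 1/45.543 = 0.02196
[CO3²⁻] = α₂ × DIC = 0.02196 × 2.23 = 0.04896 mmol/kg
Ksp = 10^(−6.07) = 8.511×10^-7
Ω = [Ca²⁺][CO3²⁻]/Ksp = (9.86×10^-3)(4.896×10^-5) / 8.511×10^-7 = 0.567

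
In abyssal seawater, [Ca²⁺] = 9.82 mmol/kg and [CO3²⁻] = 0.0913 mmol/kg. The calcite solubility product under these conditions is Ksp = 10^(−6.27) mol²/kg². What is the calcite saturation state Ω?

Ω = 1.67

Ksp = 10^(−6.27) = 5.370×10^-7
Ω = [Ca²⁺][CO3²⁻]/Ksp = (9.82×10^-3)(0.0913×10^-3) / 5.370×10^-7 = 1.67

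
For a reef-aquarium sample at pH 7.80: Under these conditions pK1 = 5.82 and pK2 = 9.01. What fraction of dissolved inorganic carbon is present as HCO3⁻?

α₁ = 1 / (1 + [H⁺]/K1 + K2/[H⁺]) = 1 / (1 + 10^-1.98 + 10^-1.21)
   = 1 / (1 + 0.010471 + 0.061660) = 1/1.0721 = 0.9327

α₁ = 0.933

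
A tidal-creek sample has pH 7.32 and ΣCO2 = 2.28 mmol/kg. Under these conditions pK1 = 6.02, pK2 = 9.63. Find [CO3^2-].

α₂ = 1 / (1 + [H⁺]/K2 + [H⁺]²/(K1K2)) = 1 / (1 + 10^+2.31 + 10^+1.01)
   = 1 / (1 + 204.17 + 10.233) = 1/215.41 = 0.004642
[CO3²⁻] = α₂ × DIC = 0.004642 × 2.28 = 0.0106 mmol/kg = 10.6 μmol/kg

[CO3²⁻] = 10.6 μmol/kg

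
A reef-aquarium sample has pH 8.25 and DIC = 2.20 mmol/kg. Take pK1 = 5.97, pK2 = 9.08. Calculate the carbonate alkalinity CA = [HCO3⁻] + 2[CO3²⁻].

CA = 2.47 mmol/kg

CA = [HCO3⁻] + 2[CO3²⁻] = (α₁ + 2α₂)·DIC
At pH 8.25: [H⁺]/K1 = 10^-2.28 = 0.0052481, K2/[H⁺] = 10^-0.83 = 0.14791
α₁ = 1/(1 + 0.0052481 + 0.14791) = 1/1.1532 = 0.8672; α₂ = α₁·K2/[H⁺] = 0.1283
α₁ + 2α₂ = 1.1237
CA = 1.1237 × 2.20 = 2.47 mmol/kg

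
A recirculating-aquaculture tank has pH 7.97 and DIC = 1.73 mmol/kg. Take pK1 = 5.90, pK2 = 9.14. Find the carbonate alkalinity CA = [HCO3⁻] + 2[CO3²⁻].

CA = 1.83 mmol/kg

CA = [HCO3⁻] + 2[CO3²⁻] = (α₁ + 2α₂)·DIC
At pH 7.97: [H⁺]/K1 = 10^-2.07 = 0.0085114, K2/[H⁺] = 10^-1.17 = 0.067608
α₁ = 1/(1 + 0.0085114 + 0.067608) = 1/1.0761 = 0.9293; α₂ = α₁·K2/[H⁺] = 0.06283
α₁ + 2α₂ = 1.0549
CA = 1.0549 × 1.73 = 1.83 mmol/kg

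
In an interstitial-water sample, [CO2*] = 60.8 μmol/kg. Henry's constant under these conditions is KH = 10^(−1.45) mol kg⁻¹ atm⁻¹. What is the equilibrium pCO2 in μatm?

KH = 10^(−1.45) = 3.548×10^-2 mol kg⁻¹ atm⁻¹
pCO2 = [CO2*]/KH = 60.8×10^-6 / 3.548×10^-2 = 1.71×10^-3 atm = 1710 μatm

pCO2 = 1710 μatm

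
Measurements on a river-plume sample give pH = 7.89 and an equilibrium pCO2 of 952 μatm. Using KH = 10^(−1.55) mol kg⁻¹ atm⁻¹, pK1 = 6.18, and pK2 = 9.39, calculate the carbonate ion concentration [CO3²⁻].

[CO3²⁻] = 0.0435 mmol/kg

[CO2*] = KH · pCO2 = 10^(−1.55) × 952×10^-6 = 2.683×10^-5 mol/kg
α₀ = 1/(1 + K1/[H⁺] + K1K2/[H⁺]²) = 1/(1 + 10^+1.71 + 10^+0.21) = 0.01855
DIC = [CO2*]/α₀ = 2.683×10^-5 / 0.01855 = 1.446 mmol/kg
[CO3²⁻] = α₂·DIC; α₂ = 0.03008, so [CO3²⁻] = 0.03008 × 1.446 = 0.0435 mmol/kg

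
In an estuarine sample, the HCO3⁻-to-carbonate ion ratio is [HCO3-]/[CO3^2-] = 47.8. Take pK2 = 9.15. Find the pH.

From K2 = [H⁺][CO3^2-]/[HCO3-]:  pH = pK2 − log₁₀([HCO3-]/[CO3^2-])
log₁₀(47.8) = +1.679
pH = 9.15 − (+1.679) = 7.47

pH = 7.47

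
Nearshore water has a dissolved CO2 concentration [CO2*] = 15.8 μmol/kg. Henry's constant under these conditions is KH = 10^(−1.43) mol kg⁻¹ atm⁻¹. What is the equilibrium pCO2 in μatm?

pCO2 = 425 μatm

KH = 10^(−1.43) = 3.715×10^-2 mol kg⁻¹ atm⁻¹
pCO2 = [CO2*]/KH = 15.8×10^-6 / 3.715×10^-2 = 4.25×10^-4 atm = 425 μatm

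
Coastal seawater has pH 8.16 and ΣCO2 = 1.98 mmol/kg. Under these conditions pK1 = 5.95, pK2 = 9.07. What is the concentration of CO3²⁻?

α₂ = 1 / (1 + [H⁺]/K2 + [H⁺]²/(K1K2)) = 1 / (1 + 10^+0.91 + 10^-1.30)
   = 1 / (1 + 8.1283 + 0.050119) = 1/9.1784 = 0.1090
[CO3²⁻] = α₂ × DIC = 0.1090 × 1.98 = 0.216 mmol/kg

[CO3²⁻] = 0.216 mmol/kg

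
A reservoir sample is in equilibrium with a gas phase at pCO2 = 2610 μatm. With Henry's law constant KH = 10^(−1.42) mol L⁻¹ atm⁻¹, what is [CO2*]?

[CO2*] = 99.2 μmol/L

KH = 10^(−1.42) = 3.802×10^-2 mol L⁻¹ atm⁻¹
[CO2*] = KH · pCO2 = 3.802×10^-2 × 2610×10^-6 atm = 9.92×10^-5 mol/L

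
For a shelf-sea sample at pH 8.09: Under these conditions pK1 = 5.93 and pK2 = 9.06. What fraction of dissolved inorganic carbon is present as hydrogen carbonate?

α₁ = 1 / (1 + [H⁺]/K1 + K2/[H⁺]) = 1 / (1 + 10^-2.16 + 10^-0.97)
   = 1 / (1 + 0.0069183 + 0.10715) = 1/1.1141 = 0.8976

α₁ = 0.898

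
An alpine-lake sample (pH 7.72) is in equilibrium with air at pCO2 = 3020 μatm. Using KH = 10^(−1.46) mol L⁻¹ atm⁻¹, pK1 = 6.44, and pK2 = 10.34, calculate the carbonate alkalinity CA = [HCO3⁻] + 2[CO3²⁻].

[CO2*] = KH · pCO2 = 10^(−1.46) × 3020×10^-6 = 1.047×10^-4 mol/L
α₀ = 1/(1 + K1/[H⁺] + K1K2/[H⁺]²) = 1/(1 + 10^+1.28 + 10^-1.34) = 0.04975
DIC = [CO2*]/α₀ = 1.047×10^-4 / 0.04975 = 2.105 mmol/L
CA = (α₁ + 2α₂)·DIC = (0.9480 + 2×0.002274) × 2.105 = 2.00 mmol/L

CA = 2.00 mmol/L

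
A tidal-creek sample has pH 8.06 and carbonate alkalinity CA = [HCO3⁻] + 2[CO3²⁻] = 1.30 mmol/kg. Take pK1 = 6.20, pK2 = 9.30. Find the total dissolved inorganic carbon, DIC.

DIC = 1.25 mmol/kg

CA = [HCO3⁻] + 2[CO3²⁻] = (α₁ + 2α₂)·DIC
At pH 8.06: [H⁺]/K1 = 10^-1.86 = 0.013804, K2/[H⁺] = 10^-1.24 = 0.057544
α₁ = 1/(1 + 0.013804 + 0.057544) = 1/1.0713 = 0.9334; α₂ = α₁·K2/[H⁺] = 0.05371
α₁ + 2α₂ = 1.0408
DIC = CA / (α₁ + 2α₂) = 1.30 / 1.0408 = 1.25 mmol/kg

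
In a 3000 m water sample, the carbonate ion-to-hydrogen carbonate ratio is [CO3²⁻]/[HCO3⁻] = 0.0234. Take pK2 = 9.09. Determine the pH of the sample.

pH = 7.46

From K2 = [H⁺][CO3²⁻]/[HCO3⁻]:  pH = pK2 + log₁₀([CO3²⁻]/[HCO3⁻])
log₁₀(0.0234) = -1.631
pH = 9.09 + (-1.631) = 7.46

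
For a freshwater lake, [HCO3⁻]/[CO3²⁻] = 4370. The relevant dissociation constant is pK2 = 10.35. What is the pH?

pH = 6.71

From K2 = [H⁺][CO3²⁻]/[HCO3⁻]:  pH = pK2 − log₁₀([HCO3⁻]/[CO3²⁻])
log₁₀(4370) = +3.640
pH = 10.35 − (+3.640) = 6.71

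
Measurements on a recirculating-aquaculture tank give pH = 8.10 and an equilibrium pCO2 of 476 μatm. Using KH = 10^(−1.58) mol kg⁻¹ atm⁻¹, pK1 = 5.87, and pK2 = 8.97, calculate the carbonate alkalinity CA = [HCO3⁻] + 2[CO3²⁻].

[CO2*] = KH · pCO2 = 10^(−1.58) × 476×10^-6 = 1.252×10^-5 mol/kg
α₀ = 1/(1 + K1/[H⁺] + K1K2/[H⁺]²) = 1/(1 + 10^+2.23 + 10^+1.36) = 0.005162
DIC = [CO2*]/α₀ = 1.252×10^-5 / 0.005162 = 2.426 mmol/kg
CA = (α₁ + 2α₂)·DIC = (0.8766 + 2×0.1182) × 2.426 = 2.70 mmol/kg

CA = 2.70 mmol/kg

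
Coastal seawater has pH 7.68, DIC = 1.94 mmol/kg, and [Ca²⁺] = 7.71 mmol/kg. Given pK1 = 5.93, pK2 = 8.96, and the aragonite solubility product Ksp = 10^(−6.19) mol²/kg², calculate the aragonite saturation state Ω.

α₂ = 1 / (1 + [H⁺]/K2 + [H⁺]²/(K1K2)) = 1 / (1 + 10^+1.28 + 10^-0.47)
   = 1 / (1 + 19.055 + 0.33884) = 1/20.393 = 0.04904
[CO3²⁻] = α₂ × DIC = 0.04904 × 1.94 = 0.09513 mmol/kg
Ksp = 10^(−6.19) = 6.457×10^-7
Ω = [Ca²⁺][CO3²⁻]/Ksp = (7.71×10^-3)(9.513×10^-5) / 6.457×10^-7 = 1.14

Ω = 1.14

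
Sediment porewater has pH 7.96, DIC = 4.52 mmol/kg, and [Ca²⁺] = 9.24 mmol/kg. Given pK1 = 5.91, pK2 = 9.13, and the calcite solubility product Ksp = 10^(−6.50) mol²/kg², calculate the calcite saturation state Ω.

Ω = 8.29

α₂ = 1 / (1 + [H⁺]/K2 + [H⁺]²/(K1K2)) = 1 / (1 + 10^+1.17 + 10^-0.88)
   = 1 / (1 + 14.791 + 0.13183) = 1/15.923 = 0.06280
[CO3²⁻] = α₂ × DIC = 0.06280 × 4.52 = 0.2839 mmol/kg
Ksp = 10^(−6.50) = 3.162×10^-7
Ω = [Ca²⁺][CO3²⁻]/Ksp = (9.24×10^-3)(2.839×10^-4) / 3.162×10^-7 = 8.29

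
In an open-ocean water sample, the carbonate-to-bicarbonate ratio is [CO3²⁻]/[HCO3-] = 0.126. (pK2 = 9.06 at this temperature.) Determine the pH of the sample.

pH = 8.16

From K2 = [H⁺][CO3²⁻]/[HCO3-]:  pH = pK2 + log₁₀([CO3²⁻]/[HCO3-])
log₁₀(0.126) = -0.900
pH = 9.06 + (-0.900) = 8.16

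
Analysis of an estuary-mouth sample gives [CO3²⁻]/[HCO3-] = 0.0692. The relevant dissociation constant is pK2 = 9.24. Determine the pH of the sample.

From K2 = [H⁺][CO3²⁻]/[HCO3-]:  pH = pK2 + log₁₀([CO3²⁻]/[HCO3-])
log₁₀(0.0692) = -1.160
pH = 9.24 + (-1.160) = 8.08

pH = 8.08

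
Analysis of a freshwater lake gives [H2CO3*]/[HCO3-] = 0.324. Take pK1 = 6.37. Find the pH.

From K1 = [H⁺][HCO3-]/[H2CO3*]:  pH = pK1 − log₁₀([H2CO3*]/[HCO3-])
log₁₀(0.324) = -0.489
pH = 6.37 − (-0.489) = 6.86

pH = 6.86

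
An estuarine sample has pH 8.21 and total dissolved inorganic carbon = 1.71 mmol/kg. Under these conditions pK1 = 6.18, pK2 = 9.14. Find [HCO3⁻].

α₁ = 1 / (1 + [H⁺]/K1 + K2/[H⁺]) = 1 / (1 + 10^-2.03 + 10^-0.93)
   = 1 / (1 + 0.0093325 + 0.11749) = 1/1.1268 = 0.8875
[HCO3⁻] = α₁ × DIC = 0.8875 × 1.71 = 1.52 mmol/kg

[HCO3⁻] = 1.52 mmol/kg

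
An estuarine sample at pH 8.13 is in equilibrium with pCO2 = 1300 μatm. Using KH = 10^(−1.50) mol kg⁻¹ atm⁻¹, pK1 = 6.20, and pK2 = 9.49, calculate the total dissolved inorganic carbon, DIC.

[CO2*] = KH · pCO2 = 10^(−1.50) × 1300×10^-6 = 4.111×10^-5 mol/kg
α₀ = 1/(1 + K1/[H⁺] + K1K2/[H⁺]²) = 1/(1 + 10^+1.93 + 10^+0.57) = 0.01113
DIC = [CO2*]/α₀ = 4.111×10^-5 / 0.01113 = 3.69 mmol/kg

DIC = 3.69 mmol/kg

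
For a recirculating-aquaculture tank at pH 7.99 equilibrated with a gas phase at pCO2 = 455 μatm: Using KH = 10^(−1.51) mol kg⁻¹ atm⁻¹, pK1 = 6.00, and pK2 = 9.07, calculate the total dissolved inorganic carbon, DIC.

[CO2*] = KH · pCO2 = 10^(−1.51) × 455×10^-6 = 1.406×10^-5 mol/kg
α₀ = 1/(1 + K1/[H⁺] + K1K2/[H⁺]²) = 1/(1 + 10^+1.99 + 10^+0.91) = 0.009359
DIC = [CO2*]/α₀ = 1.406×10^-5 / 0.009359 = 1.50 mmol/kg

DIC = 1.50 mmol/kg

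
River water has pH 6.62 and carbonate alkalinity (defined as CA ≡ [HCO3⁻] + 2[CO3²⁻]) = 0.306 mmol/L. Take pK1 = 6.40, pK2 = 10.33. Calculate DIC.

CA = [HCO3⁻] + 2[CO3²⁻] = (α₁ + 2α₂)·DIC
At pH 6.62: [H⁺]/K1 = 10^-0.22 = 0.60256, K2/[H⁺] = 10^-3.71 = 0.00019498
α₁ = 1/(1 + 0.60256 + 0.00019498) = 1/1.6028 = 0.6239; α₂ = α₁·K2/[H⁺] = 0.0001217
α₁ + 2α₂ = 0.6242
DIC = CA / (α₁ + 2α₂) = 0.306 / 0.6242 = 0.490 mmol/L

DIC = 0.490 mmol/L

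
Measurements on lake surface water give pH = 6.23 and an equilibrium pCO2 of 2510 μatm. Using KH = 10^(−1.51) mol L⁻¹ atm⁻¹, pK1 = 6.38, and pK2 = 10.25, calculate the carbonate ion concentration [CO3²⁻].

[CO2*] = KH · pCO2 = 10^(−1.51) × 2510×10^-6 = 7.757×10^-5 mol/L
α₀ = 1/(1 + K1/[H⁺] + K1K2/[H⁺]²) = 1/(1 + 10^-0.15 + 10^-4.17) = 0.5855
DIC = [CO2*]/α₀ = 7.757×10^-5 / 0.5855 = 0.1325 mmol/L
[CO3²⁻] = α₂·DIC; α₂ = 3.958×10^-5, so [CO3²⁻] = 3.958×10^-5 × 0.1325 = 5.24×10^-6 mmol/L = 0.00524 μmol/L

[CO3²⁻] = 0.00524 μmol/L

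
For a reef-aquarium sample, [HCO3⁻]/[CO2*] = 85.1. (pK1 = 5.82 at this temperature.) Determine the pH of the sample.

From K1 = [H⁺][HCO3⁻]/[CO2*]:  pH = pK1 + log₁₀([HCO3⁻]/[CO2*])
log₁₀(85.1) = +1.930
pH = 5.82 + (+1.930) = 7.75

pH = 7.75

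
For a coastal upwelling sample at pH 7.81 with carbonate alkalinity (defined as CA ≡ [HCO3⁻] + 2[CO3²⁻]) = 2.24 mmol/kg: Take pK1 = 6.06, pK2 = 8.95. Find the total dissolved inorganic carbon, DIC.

CA = [HCO3⁻] + 2[CO3²⁻] = (α₁ + 2α₂)·DIC
At pH 7.81: [H⁺]/K1 = 10^-1.75 = 0.017783, K2/[H⁺] = 10^-1.14 = 0.072444
α₁ = 1/(1 + 0.017783 + 0.072444) = 1/1.0902 = 0.9172; α₂ = α₁·K2/[H⁺] = 0.06645
α₁ + 2α₂ = 1.0501
DIC = CA / (α₁ + 2α₂) = 2.24 / 1.0501 = 2.13 mmol/kg

DIC = 2.13 mmol/kg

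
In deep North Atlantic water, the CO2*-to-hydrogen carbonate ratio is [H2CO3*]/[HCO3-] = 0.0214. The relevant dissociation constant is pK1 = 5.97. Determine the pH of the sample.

pH = 7.64

From K1 = [H⁺][HCO3-]/[H2CO3*]:  pH = pK1 − log₁₀([H2CO3*]/[HCO3-])
log₁₀(0.0214) = -1.670
pH = 5.97 − (-1.670) = 7.64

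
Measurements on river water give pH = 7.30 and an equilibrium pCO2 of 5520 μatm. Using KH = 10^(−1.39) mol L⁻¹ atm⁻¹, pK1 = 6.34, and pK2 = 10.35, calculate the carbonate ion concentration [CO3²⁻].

[CO2*] = KH · pCO2 = 10^(−1.39) × 5520×10^-6 = 2.249×10^-4 mol/L
α₀ = 1/(1 + K1/[H⁺] + K1K2/[H⁺]²) = 1/(1 + 10^+0.96 + 10^-2.09) = 0.09873
DIC = [CO2*]/α₀ = 2.249×10^-4 / 0.09873 = 2.278 mmol/L
[CO3²⁻] = α₂·DIC; α₂ = 0.0008025, so [CO3²⁻] = 0.0008025 × 2.278 = 0.00183 mmol/L = 1.83 μmol/L

[CO3²⁻] = 1.83 μmol/L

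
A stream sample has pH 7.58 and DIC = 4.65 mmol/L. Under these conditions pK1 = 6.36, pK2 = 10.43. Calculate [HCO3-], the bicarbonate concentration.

[HCO3⁻] = 4.38 mmol/L

α₁ = 1 / (1 + [H⁺]/K1 + K2/[H⁺]) = 1 / (1 + 10^-1.22 + 10^-2.85)
   = 1 / (1 + 0.060256 + 0.0014125) = 1/1.0617 = 0.9419
[HCO3⁻] = α₁ × DIC = 0.9419 × 4.65 = 4.38 mmol/L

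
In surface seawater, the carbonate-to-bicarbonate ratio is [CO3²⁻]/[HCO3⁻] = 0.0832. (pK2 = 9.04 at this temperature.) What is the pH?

pH = 7.96

From K2 = [H⁺][CO3²⁻]/[HCO3⁻]:  pH = pK2 + log₁₀([CO3²⁻]/[HCO3⁻])
log₁₀(0.0832) = -1.080
pH = 9.04 + (-1.080) = 7.96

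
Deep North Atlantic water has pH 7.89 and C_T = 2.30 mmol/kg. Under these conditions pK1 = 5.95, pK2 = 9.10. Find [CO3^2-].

α₂ = 1 / (1 + [H⁺]/K2 + [H⁺]²/(K1K2)) = 1 / (1 + 10^+1.21 + 10^-0.73)
   = 1 / (1 + 16.218 + 0.18621) = 1/17.404 = 0.05746
[CO3²⁻] = α₂ × DIC = 0.05746 × 2.30 = 0.132 mmol/kg

[CO3²⁻] = 0.132 mmol/kg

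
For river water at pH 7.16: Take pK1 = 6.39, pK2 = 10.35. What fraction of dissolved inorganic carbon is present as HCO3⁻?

α₁ = 0.854

α₁ = 1 / (1 + [H⁺]/K1 + K2/[H⁺]) = 1 / (1 + 10^-0.77 + 10^-3.19)
   = 1 / (1 + 0.16982 + 0.00064565) = 1/1.1705 = 0.8544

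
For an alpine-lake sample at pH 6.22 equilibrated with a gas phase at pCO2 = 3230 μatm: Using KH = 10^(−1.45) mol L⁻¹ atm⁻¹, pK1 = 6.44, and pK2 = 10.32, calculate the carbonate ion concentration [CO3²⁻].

[CO3²⁻] = 0.00549 μmol/L

[CO2*] = KH · pCO2 = 10^(−1.45) × 3230×10^-6 = 1.146×10^-4 mol/L
α₀ = 1/(1 + K1/[H⁺] + K1K2/[H⁺]²) = 1/(1 + 10^-0.22 + 10^-4.32) = 0.6240
DIC = [CO2*]/α₀ = 1.146×10^-4 / 0.6240 = 0.1837 mmol/L
[CO3²⁻] = α₂·DIC; α₂ = 2.987×10^-5, so [CO3²⁻] = 2.987×10^-5 × 0.1837 = 5.49×10^-6 mmol/L = 0.00549 μmol/L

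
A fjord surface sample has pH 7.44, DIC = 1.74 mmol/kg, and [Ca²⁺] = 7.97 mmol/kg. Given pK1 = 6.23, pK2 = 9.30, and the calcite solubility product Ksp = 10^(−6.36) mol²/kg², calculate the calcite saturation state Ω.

Ω = 0.408

α₂ = 1 / (1 + [H⁺]/K2 + [H⁺]²/(K1K2)) = 1 / (1 + 10^+1.86 + 10^+0.65)
   = 1 / (1 + 72.444 + 4.4668) = 1/77.910 = 0.01284
[CO3²⁻] = α₂ × DIC = 0.01284 × 1.74 = 0.02233 mmol/kg
Ksp = 10^(−6.36) = 4.365×10^-7
Ω = [Ca²⁺][CO3²⁻]/Ksp = (7.97×10^-3)(2.233×10^-5) / 4.365×10^-7 = 0.408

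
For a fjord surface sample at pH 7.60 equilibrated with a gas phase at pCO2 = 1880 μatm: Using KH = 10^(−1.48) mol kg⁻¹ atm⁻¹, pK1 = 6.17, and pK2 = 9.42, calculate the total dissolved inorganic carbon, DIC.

DIC = 1.76 mmol/kg

[CO2*] = KH · pCO2 = 10^(−1.48) × 1880×10^-6 = 6.225×10^-5 mol/kg
α₀ = 1/(1 + K1/[H⁺] + K1K2/[H⁺]²) = 1/(1 + 10^+1.43 + 10^-0.39) = 0.03531
DIC = [CO2*]/α₀ = 6.225×10^-5 / 0.03531 = 1.76 mmol/kg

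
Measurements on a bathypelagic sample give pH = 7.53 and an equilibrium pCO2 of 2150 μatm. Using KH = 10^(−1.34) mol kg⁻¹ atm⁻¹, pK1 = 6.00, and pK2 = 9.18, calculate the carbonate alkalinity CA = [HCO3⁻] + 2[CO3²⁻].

CA = 3.48 mmol/kg

[CO2*] = KH · pCO2 = 10^(−1.34) × 2150×10^-6 = 9.827×10^-5 mol/kg
α₀ = 1/(1 + K1/[H⁺] + K1K2/[H⁺]²) = 1/(1 + 10^+1.53 + 10^-0.12) = 0.02806
DIC = [CO2*]/α₀ = 9.827×10^-5 / 0.02806 = 3.503 mmol/kg
CA = (α₁ + 2α₂)·DIC = (0.9507 + 2×0.02128) × 3.503 = 3.48 mmol/kg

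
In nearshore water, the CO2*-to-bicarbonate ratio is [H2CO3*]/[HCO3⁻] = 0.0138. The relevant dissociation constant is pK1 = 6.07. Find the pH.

From K1 = [H⁺][HCO3⁻]/[H2CO3*]:  pH = pK1 − log₁₀([H2CO3*]/[HCO3⁻])
log₁₀(0.0138) = -1.860
pH = 6.07 − (-1.860) = 7.93

pH = 7.93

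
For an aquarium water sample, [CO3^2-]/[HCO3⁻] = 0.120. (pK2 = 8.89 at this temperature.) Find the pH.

pH = 7.97

From K2 = [H⁺][CO3^2-]/[HCO3⁻]:  pH = pK2 + log₁₀([CO3^2-]/[HCO3⁻])
log₁₀(0.120) = -0.921
pH = 8.89 + (-0.921) = 7.97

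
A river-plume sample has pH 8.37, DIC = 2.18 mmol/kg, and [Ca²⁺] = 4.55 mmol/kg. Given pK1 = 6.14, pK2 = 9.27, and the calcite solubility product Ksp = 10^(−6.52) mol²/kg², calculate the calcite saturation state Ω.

Ω = 3.65

α₂ = 1 / (1 + [H⁺]/K2 + [H⁺]²/(K1K2)) = 1 / (1 + 10^+0.90 + 10^-1.33)
   = 1 / (1 + 7.9433 + 0.046774) = 1/8.9901 = 0.1112
[CO3²⁻] = α₂ × DIC = 0.1112 × 2.18 = 0.2425 mmol/kg
Ksp = 10^(−6.52) = 3.020×10^-7
Ω = [Ca²⁺][CO3²⁻]/Ksp = (4.55×10^-3)(2.425×10^-4) / 3.020×10^-7 = 3.65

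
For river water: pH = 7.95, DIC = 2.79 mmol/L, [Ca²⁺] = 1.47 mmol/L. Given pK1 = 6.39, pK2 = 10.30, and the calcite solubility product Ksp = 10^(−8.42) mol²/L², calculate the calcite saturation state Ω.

α₂ = 1 / (1 + [H⁺]/K2 + [H⁺]²/(K1K2)) = 1 / (1 + 10^+2.35 + 10^+0.79)
   = 1 / (1 + 223.87 + 6.1660) = 1/231.04 = 0.004328
[CO3²⁻] = α₂ × DIC = 0.004328 × 2.79 = 0.01208 mmol/L = 12.08 μmol/L
Ksp = 10^(−8.42) = 3.802×10^-9
Ω = [Ca²⁺][CO3²⁻]/Ksp = (1.47×10^-3)(1.208×10^-5) / 3.802×10^-9 = 4.67

Ω = 4.67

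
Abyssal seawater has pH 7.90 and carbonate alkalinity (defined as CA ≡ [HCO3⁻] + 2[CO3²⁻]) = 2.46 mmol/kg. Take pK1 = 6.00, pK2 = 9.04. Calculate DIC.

CA = [HCO3⁻] + 2[CO3²⁻] = (α₁ + 2α₂)·DIC
At pH 7.90: [H⁺]/K1 = 10^-1.90 = 0.012589, K2/[H⁺] = 10^-1.14 = 0.072444
α₁ = 1/(1 + 0.012589 + 0.072444) = 1/1.0850 = 0.9216; α₂ = α₁·K2/[H⁺] = 0.06677
α₁ + 2α₂ = 1.0552
DIC = CA / (α₁ + 2α₂) = 2.46 / 1.0552 = 2.33 mmol/kg

DIC = 2.33 mmol/kg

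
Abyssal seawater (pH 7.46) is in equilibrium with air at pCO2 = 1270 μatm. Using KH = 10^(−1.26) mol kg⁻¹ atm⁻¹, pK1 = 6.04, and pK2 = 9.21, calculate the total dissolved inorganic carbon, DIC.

DIC = 1.94 mmol/kg

[CO2*] = KH · pCO2 = 10^(−1.26) × 1270×10^-6 = 6.979×10^-5 mol/kg
α₀ = 1/(1 + K1/[H⁺] + K1K2/[H⁺]²) = 1/(1 + 10^+1.42 + 10^-0.33) = 0.03601
DIC = [CO2*]/α₀ = 6.979×10^-5 / 0.03601 = 1.94 mmol/kg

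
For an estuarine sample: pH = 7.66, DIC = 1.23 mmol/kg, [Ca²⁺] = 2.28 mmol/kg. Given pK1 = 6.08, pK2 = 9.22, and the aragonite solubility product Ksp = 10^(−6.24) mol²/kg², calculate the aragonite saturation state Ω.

α₂ = 1 / (1 + [H⁺]/K2 + [H⁺]²/(K1K2)) = 1 / (1 + 10^+1.56 + 10^-0.02)
   = 1 / (1 + 36.308 + 0.95499) = 1/38.263 = 0.02614
[CO3²⁻] = α₂ × DIC = 0.02614 × 1.23 = 0.03215 mmol/kg
Ksp = 10^(−6.24) = 5.754×10^-7
Ω = [Ca²⁺][CO3²⁻]/Ksp = (2.28×10^-3)(3.215×10^-5) / 5.754×10^-7 = 0.127

Ω = 0.127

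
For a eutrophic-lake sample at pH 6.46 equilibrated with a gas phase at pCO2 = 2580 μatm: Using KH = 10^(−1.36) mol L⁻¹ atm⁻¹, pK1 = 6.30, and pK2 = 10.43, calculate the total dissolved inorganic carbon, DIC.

DIC = 0.275 mmol/L

[CO2*] = KH · pCO2 = 10^(−1.36) × 2580×10^-6 = 1.126×10^-4 mol/L
α₀ = 1/(1 + K1/[H⁺] + K1K2/[H⁺]²) = 1/(1 + 10^+0.16 + 10^-3.81) = 0.4089
DIC = [CO2*]/α₀ = 1.126×10^-4 / 0.4089 = 0.275 mmol/L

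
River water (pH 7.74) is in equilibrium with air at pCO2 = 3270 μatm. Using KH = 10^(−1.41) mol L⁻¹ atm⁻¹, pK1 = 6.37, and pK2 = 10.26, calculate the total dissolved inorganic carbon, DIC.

[CO2*] = KH · pCO2 = 10^(−1.41) × 3270×10^-6 = 1.272×10^-4 mol/L
α₀ = 1/(1 + K1/[H⁺] + K1K2/[H⁺]²) = 1/(1 + 10^+1.37 + 10^-1.15) = 0.04079
DIC = [CO2*]/α₀ = 1.272×10^-4 / 0.04079 = 3.12 mmol/L

DIC = 3.12 mmol/L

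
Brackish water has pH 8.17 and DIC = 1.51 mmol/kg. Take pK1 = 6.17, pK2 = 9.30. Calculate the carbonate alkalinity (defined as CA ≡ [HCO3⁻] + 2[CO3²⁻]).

CA = [HCO3⁻] + 2[CO3²⁻] = (α₁ + 2α₂)·DIC
At pH 8.17: [H⁺]/K1 = 10^-2.00 = 0.010000, K2/[H⁺] = 10^-1.13 = 0.074131
α₁ = 1/(1 + 0.010000 + 0.074131) = 1/1.0841 = 0.9224; α₂ = α₁·K2/[H⁺] = 0.06838
α₁ + 2α₂ = 1.0592
CA = 1.0592 × 1.51 = 1.60 mmol/kg

CA = 1.60 mmol/kg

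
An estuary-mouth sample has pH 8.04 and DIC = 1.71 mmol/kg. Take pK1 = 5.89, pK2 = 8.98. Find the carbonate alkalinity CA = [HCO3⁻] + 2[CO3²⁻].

CA = 1.87 mmol/kg

CA = [HCO3⁻] + 2[CO3²⁻] = (α₁ + 2α₂)·DIC
At pH 8.04: [H⁺]/K1 = 10^-2.15 = 0.0070795, K2/[H⁺] = 10^-0.94 = 0.11482
α₁ = 1/(1 + 0.0070795 + 0.11482) = 1/1.1219 = 0.8913; α₂ = α₁·K2/[H⁺] = 0.1023
α₁ + 2α₂ = 1.0960
CA = 1.0960 × 1.71 = 1.87 mmol/kg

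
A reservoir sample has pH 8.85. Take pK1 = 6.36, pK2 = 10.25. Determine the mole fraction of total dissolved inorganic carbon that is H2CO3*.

α₀ = 0.00310

α₀ = 1 / (1 + K1/[H⁺] + K1K2/[H⁺]²) = 1 / (1 + 10^+2.49 + 10^+1.09)
   = 1 / (1 + 309.03 + 12.303) = 1/322.33 = 0.003102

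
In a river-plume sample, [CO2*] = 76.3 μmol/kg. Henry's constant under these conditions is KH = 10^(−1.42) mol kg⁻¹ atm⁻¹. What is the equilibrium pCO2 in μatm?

KH = 10^(−1.42) = 3.802×10^-2 mol kg⁻¹ atm⁻¹
pCO2 = [CO2*]/KH = 76.3×10^-6 / 3.802×10^-2 = 2.01×10^-3 atm = 2010 μatm

pCO2 = 2010 μatm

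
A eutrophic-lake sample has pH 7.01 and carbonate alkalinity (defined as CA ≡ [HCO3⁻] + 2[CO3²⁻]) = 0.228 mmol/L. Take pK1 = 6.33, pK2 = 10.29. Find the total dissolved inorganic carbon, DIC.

CA = [HCO3⁻] + 2[CO3²⁻] = (α₁ + 2α₂)·DIC
At pH 7.01: [H⁺]/K1 = 10^-0.68 = 0.20893, K2/[H⁺] = 10^-3.28 = 0.00052481
α₁ = 1/(1 + 0.20893 + 0.00052481) = 1/1.2095 = 0.8268; α₂ = α₁·K2/[H⁺] = 0.0004339
α₁ + 2α₂ = 0.8277
DIC = CA / (α₁ + 2α₂) = 0.228 / 0.8277 = 0.275 mmol/L

DIC = 0.275 mmol/L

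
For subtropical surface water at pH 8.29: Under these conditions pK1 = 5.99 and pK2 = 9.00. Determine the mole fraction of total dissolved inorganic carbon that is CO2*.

α₀ = 1 / (1 + K1/[H⁺] + K1K2/[H⁺]²) = 1 / (1 + 10^+2.30 + 10^+1.59)
   = 1 / (1 + 199.53 + 38.905) = 1/239.43 = 0.004177

α₀ = 0.00418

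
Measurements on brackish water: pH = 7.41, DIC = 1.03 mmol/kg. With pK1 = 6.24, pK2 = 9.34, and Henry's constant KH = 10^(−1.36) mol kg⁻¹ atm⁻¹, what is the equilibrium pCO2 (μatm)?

α₀ = 1 / (1 + K1/[H⁺] + K1K2/[H⁺]²) = 1 / (1 + 10^+1.17 + 10^-0.76)
   = 1 / (1 + 14.791 + 0.17378) = 1/15.965 = 0.06264
[CO2*] = α₀ × DIC = 0.06264 × 1.03 = 0.06452 mmol/kg
pCO2 = [CO2*]/KH = 6.452×10^-5 / 4.365×10^-2 = 1480 μatm

pCO2 = 1480 μatm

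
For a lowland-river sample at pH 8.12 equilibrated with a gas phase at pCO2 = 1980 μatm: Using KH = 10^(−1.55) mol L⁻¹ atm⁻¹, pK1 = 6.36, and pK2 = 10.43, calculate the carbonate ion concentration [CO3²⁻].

[CO3²⁻] = 15.7 μmol/L

[CO2*] = KH · pCO2 = 10^(−1.55) × 1980×10^-6 = 5.580×10^-5 mol/L
α₀ = 1/(1 + K1/[H⁺] + K1K2/[H⁺]²) = 1/(1 + 10^+1.76 + 10^-0.55) = 0.01700
DIC = [CO2*]/α₀ = 5.580×10^-5 / 0.01700 = 3.283 mmol/L
[CO3²⁻] = α₂·DIC; α₂ = 0.004791, so [CO3²⁻] = 0.004791 × 3.283 = 0.0157 mmol/L = 15.7 μmol/L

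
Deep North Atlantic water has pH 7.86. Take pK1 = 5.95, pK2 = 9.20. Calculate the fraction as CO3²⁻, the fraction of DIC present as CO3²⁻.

α₂ = 0.0432

α₂ = 1 / (1 + [H⁺]/K2 + [H⁺]²/(K1K2)) = 1 / (1 + 10^+1.34 + 10^-0.57)
   = 1 / (1 + 21.878 + 0.26915) = 1/23.147 = 0.04320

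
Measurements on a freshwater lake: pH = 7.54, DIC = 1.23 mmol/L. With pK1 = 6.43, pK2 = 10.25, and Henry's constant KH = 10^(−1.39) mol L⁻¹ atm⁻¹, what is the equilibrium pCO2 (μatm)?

α₀ = 1 / (1 + K1/[H⁺] + K1K2/[H⁺]²) = 1 / (1 + 10^+1.11 + 10^-1.60)
   = 1 / (1 + 12.882 + 0.025119) = 1/13.908 = 0.07190
[CO2*] = α₀ × DIC = 0.07190 × 1.23 = 0.08844 mmol/L
pCO2 = [CO2*]/KH = 8.844×10^-5 / 4.074×10^-2 = 2170 μatm

pCO2 = 2170 μatm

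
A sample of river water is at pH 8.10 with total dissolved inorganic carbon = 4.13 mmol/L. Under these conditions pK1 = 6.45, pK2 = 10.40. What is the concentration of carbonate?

[CO3²⁻] = 0.0201 mmol/L

α₂ = 1 / (1 + [H⁺]/K2 + [H⁺]²/(K1K2)) = 1 / (1 + 10^+2.30 + 10^+0.65)
   = 1 / (1 + 199.53 + 4.4668) = 1/204.99 = 0.004878
[CO3²⁻] = α₂ × DIC = 0.004878 × 4.13 = 0.0201 mmol/L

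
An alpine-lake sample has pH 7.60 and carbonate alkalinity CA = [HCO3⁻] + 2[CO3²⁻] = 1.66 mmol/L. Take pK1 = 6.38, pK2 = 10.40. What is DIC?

CA = [HCO3⁻] + 2[CO3²⁻] = (α₁ + 2α₂)·DIC
At pH 7.60: [H⁺]/K1 = 10^-1.22 = 0.060256, K2/[H⁺] = 10^-2.80 = 0.0015849
α₁ = 1/(1 + 0.060256 + 0.0015849) = 1/1.0618 = 0.9418; α₂ = α₁·K2/[H⁺] = 0.001493
α₁ + 2α₂ = 0.9447
DIC = CA / (α₁ + 2α₂) = 1.66 / 0.9447 = 1.76 mmol/L

DIC = 1.76 mmol/L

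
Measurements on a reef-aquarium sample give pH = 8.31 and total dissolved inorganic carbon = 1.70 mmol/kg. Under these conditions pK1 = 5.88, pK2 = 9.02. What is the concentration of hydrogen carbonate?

α₁ = 1 / (1 + [H⁺]/K1 + K2/[H⁺]) = 1 / (1 + 10^-2.43 + 10^-0.71)
   = 1 / (1 + 0.0037154 + 0.19498) = 1/1.1987 = 0.8342
[HCO3⁻] = α₁ × DIC = 0.8342 × 1.70 = 1.42 mmol/kg

[HCO3⁻] = 1.42 mmol/kg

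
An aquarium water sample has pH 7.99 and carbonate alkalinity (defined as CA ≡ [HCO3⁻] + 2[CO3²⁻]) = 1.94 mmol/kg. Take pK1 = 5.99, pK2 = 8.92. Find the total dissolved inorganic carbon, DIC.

DIC = 1.77 mmol/kg

CA = [HCO3⁻] + 2[CO3²⁻] = (α₁ + 2α₂)·DIC
At pH 7.99: [H⁺]/K1 = 10^-2.00 = 0.010000, K2/[H⁺] = 10^-0.93 = 0.11749
α₁ = 1/(1 + 0.010000 + 0.11749) = 1/1.1275 = 0.8869; α₂ = α₁·K2/[H⁺] = 0.1042
α₁ + 2α₂ = 1.0953
DIC = CA / (α₁ + 2α₂) = 1.94 / 1.0953 = 1.77 mmol/kg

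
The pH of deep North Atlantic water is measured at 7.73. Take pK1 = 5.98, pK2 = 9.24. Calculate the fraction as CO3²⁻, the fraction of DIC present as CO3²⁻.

α₂ = 1 / (1 + [H⁺]/K2 + [H⁺]²/(K1K2)) = 1 / (1 + 10^+1.51 + 10^-0.24)
   = 1 / (1 + 32.359 + 0.57544) = 1/33.935 = 0.02947

α₂ = 0.0295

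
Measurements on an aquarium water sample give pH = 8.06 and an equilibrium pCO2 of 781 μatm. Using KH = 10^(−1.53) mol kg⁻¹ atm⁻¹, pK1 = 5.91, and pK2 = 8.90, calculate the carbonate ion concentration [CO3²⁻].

[CO2*] = KH · pCO2 = 10^(−1.53) × 781×10^-6 = 2.305×10^-5 mol/kg
α₀ = 1/(1 + K1/[H⁺] + K1K2/[H⁺]²) = 1/(1 + 10^+2.15 + 10^+1.31) = 0.006147
DIC = [CO2*]/α₀ = 2.305×10^-5 / 0.006147 = 3.749 mmol/kg
[CO3²⁻] = α₂·DIC; α₂ = 0.1255, so [CO3²⁻] = 0.1255 × 3.749 = 0.471 mmol/kg

[CO3²⁻] = 0.471 mmol/kg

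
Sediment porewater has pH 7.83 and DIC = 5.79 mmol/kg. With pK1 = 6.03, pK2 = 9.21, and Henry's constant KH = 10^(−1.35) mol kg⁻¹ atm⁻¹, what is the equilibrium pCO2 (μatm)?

pCO2 = 1940 μatm

α₀ = 1 / (1 + K1/[H⁺] + K1K2/[H⁺]²) = 1 / (1 + 10^+1.80 + 10^+0.42)
   = 1 / (1 + 63.096 + 2.6303) = 1/66.726 = 0.01499
[CO2*] = α₀ × DIC = 0.01499 × 5.79 = 0.08677 mmol/kg
pCO2 = [CO2*]/KH = 8.677×10^-5 / 4.467×10^-2 = 1940 μatm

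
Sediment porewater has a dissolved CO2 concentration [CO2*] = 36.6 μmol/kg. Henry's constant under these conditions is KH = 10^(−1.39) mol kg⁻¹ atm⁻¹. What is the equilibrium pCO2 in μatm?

KH = 10^(−1.39) = 4.074×10^-2 mol kg⁻¹ atm⁻¹
pCO2 = [CO2*]/KH = 36.6×10^-6 / 4.074×10^-2 = 8.98×10^-4 atm = 898 μatm

pCO2 = 898 μatm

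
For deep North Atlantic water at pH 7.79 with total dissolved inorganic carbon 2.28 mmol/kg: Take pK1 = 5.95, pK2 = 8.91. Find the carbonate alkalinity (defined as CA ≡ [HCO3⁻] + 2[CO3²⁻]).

CA = [HCO3⁻] + 2[CO3²⁻] = (α₁ + 2α₂)·DIC
At pH 7.79: [H⁺]/K1 = 10^-1.84 = 0.014454, K2/[H⁺] = 10^-1.12 = 0.075858
α₁ = 1/(1 + 0.014454 + 0.075858) = 1/1.0903 = 0.9172; α₂ = α₁·K2/[H⁺] = 0.06957
α₁ + 2α₂ = 1.0563
CA = 1.0563 × 2.28 = 2.41 mmol/kg

CA = 2.41 mmol/kg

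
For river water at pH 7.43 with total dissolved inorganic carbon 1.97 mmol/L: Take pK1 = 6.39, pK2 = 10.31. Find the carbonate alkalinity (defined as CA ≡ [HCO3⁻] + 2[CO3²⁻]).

CA = 1.81 mmol/L

CA = [HCO3⁻] + 2[CO3²⁻] = (α₁ + 2α₂)·DIC
At pH 7.43: [H⁺]/K1 = 10^-1.04 = 0.091201, K2/[H⁺] = 10^-2.88 = 0.0013183
α₁ = 1/(1 + 0.091201 + 0.0013183) = 1/1.0925 = 0.9153; α₂ = α₁·K2/[H⁺] = 0.001207
α₁ + 2α₂ = 0.9177
CA = 0.9177 × 1.97 = 1.81 mmol/L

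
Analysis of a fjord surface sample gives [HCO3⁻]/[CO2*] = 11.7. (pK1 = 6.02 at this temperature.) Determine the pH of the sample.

pH = 7.09

From K1 = [H⁺][HCO3⁻]/[CO2*]:  pH = pK1 + log₁₀([HCO3⁻]/[CO2*])
log₁₀(11.7) = +1.068
pH = 6.02 + (+1.068) = 7.09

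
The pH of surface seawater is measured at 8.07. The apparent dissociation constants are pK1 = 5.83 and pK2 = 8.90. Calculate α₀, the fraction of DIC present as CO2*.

α₀ = 1 / (1 + K1/[H⁺] + K1K2/[H⁺]²) = 1 / (1 + 10^+2.24 + 10^+1.41)
   = 1 / (1 + 173.78 + 25.704) = 1/200.48 = 0.004988

α₀ = 0.00499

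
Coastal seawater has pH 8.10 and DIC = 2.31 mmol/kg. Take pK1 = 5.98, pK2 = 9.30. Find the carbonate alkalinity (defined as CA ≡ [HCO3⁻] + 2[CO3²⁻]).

CA = [HCO3⁻] + 2[CO3²⁻] = (α₁ + 2α₂)·DIC
At pH 8.10: [H⁺]/K1 = 10^-2.12 = 0.0075858, K2/[H⁺] = 10^-1.20 = 0.063096
α₁ = 1/(1 + 0.0075858 + 0.063096) = 1/1.0707 = 0.9340; α₂ = α₁·K2/[H⁺] = 0.05893
α₁ + 2α₂ = 1.0518
CA = 1.0518 × 2.31 = 2.43 mmol/kg

CA = 2.43 mmol/kg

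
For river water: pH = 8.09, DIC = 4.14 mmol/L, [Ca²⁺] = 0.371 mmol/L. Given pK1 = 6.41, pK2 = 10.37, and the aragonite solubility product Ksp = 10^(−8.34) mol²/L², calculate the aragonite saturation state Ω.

Ω = 1.72

α₂ = 1 / (1 + [H⁺]/K2 + [H⁺]²/(K1K2)) = 1 / (1 + 10^+2.28 + 10^+0.60)
   = 1 / (1 + 190.55 + 3.9811) = 1/195.53 = 0.005114
[CO3²⁻] = α₂ × DIC = 0.005114 × 4.14 = 0.02117 mmol/L
Ksp = 10^(−8.34) = 4.571×10^-9
Ω = [Ca²⁺][CO3²⁻]/Ksp = (0.371×10^-3)(2.117×10^-5) / 4.571×10^-9 = 1.72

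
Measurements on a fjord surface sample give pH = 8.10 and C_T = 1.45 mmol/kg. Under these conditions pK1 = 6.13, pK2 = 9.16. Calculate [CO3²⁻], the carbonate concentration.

α₂ = 1 / (1 + [H⁺]/K2 + [H⁺]²/(K1K2)) = 1 / (1 + 10^+1.06 + 10^-0.91)
   = 1 / (1 + 11.482 + 0.12303) = 1/12.605 = 0.07934
[CO3²⁻] = α₂ × DIC = 0.07934 × 1.45 = 0.115 mmol/kg

[CO3²⁻] = 0.115 mmol/kg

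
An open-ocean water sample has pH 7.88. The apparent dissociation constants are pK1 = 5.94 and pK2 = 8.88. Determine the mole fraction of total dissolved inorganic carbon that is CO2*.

α₀ = 1 / (1 + K1/[H⁺] + K1K2/[H⁺]²) = 1 / (1 + 10^+1.94 + 10^+0.94)
   = 1 / (1 + 87.096 + 8.7096) = 1/96.806 = 0.01033

α₀ = 0.0103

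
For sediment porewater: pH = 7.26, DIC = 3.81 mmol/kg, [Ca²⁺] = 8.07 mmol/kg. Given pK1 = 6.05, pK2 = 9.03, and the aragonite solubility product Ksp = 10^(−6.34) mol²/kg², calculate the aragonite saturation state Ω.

α₂ = 1 / (1 + [H⁺]/K2 + [H⁺]²/(K1K2)) = 1 / (1 + 10^+1.77 + 10^+0.56)
   = 1 / (1 + 58.884 + 3.6308) = 1/63.515 = 0.01574
[CO3²⁻] = α₂ × DIC = 0.01574 × 3.81 = 0.05999 mmol/kg
Ksp = 10^(−6.34) = 4.571×10^-7
Ω = [Ca²⁺][CO3²⁻]/Ksp = (8.07×10^-3)(5.999×10^-5) / 4.571×10^-7 = 1.06

Ω = 1.06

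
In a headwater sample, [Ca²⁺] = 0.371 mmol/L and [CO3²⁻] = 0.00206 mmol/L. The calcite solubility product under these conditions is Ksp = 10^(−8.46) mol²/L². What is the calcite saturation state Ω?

Ksp = 10^(−8.46) = 3.467×10^-9
Ω = [Ca²⁺][CO3²⁻]/Ksp = (0.371×10^-3)(0.00206×10^-3) / 3.467×10^-9 = 0.220

Ω = 0.220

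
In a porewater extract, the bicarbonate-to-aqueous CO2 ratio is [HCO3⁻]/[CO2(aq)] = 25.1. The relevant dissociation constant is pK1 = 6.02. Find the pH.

From K1 = [H⁺][HCO3⁻]/[CO2(aq)]:  pH = pK1 + log₁₀([HCO3⁻]/[CO2(aq)])
log₁₀(25.1) = +1.400
pH = 6.02 + (+1.400) = 7.42

pH = 7.42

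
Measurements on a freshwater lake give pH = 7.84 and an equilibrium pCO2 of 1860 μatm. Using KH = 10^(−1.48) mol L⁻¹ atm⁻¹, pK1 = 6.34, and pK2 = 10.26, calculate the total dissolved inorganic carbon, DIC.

DIC = 2.02 mmol/L

[CO2*] = KH · pCO2 = 10^(−1.48) × 1860×10^-6 = 6.159×10^-5 mol/L
α₀ = 1/(1 + K1/[H⁺] + K1K2/[H⁺]²) = 1/(1 + 10^+1.50 + 10^-0.92) = 0.03054
DIC = [CO2*]/α₀ = 6.159×10^-5 / 0.03054 = 2.02 mmol/L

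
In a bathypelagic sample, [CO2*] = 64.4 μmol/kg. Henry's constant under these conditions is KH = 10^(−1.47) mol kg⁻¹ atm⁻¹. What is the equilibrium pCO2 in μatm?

KH = 10^(−1.47) = 3.388×10^-2 mol kg⁻¹ atm⁻¹
pCO2 = [CO2*]/KH = 64.4×10^-6 / 3.388×10^-2 = 1.90×10^-3 atm = 1900 μatm

pCO2 = 1900 μatm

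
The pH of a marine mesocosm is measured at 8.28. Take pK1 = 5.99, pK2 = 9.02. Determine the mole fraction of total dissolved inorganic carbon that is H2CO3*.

α₀ = 0.00432

α₀ = 1 / (1 + K1/[H⁺] + K1K2/[H⁺]²) = 1 / (1 + 10^+2.29 + 10^+1.55)
   = 1 / (1 + 194.98 + 35.481) = 1/231.47 = 0.004320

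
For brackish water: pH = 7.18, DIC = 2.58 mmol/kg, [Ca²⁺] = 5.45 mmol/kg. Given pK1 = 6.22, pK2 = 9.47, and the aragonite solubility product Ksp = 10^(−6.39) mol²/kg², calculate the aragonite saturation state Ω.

Ω = 0.159

α₂ = 1 / (1 + [H⁺]/K2 + [H⁺]²/(K1K2)) = 1 / (1 + 10^+2.29 + 10^+1.33)
   = 1 / (1 + 194.98 + 21.380) = 1/217.36 = 0.004601
[CO3²⁻] = α₂ × DIC = 0.004601 × 2.58 = 0.01187 mmol/kg = 11.87 μmol/kg
Ksp = 10^(−6.39) = 4.074×10^-7
Ω = [Ca²⁺][CO3²⁻]/Ksp = (5.45×10^-3)(1.187×10^-5) / 4.074×10^-7 = 0.159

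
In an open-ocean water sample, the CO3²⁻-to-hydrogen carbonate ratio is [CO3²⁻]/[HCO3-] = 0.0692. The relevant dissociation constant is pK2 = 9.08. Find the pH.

From K2 = [H⁺][CO3²⁻]/[HCO3-]:  pH = pK2 + log₁₀([CO3²⁻]/[HCO3-])
log₁₀(0.0692) = -1.160
pH = 9.08 + (-1.160) = 7.92

pH = 7.92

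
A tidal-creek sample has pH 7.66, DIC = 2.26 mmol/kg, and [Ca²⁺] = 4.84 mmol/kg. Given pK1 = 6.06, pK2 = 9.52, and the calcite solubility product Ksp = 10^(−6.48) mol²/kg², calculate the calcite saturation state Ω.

Ω = 0.439

α₂ = 1 / (1 + [H⁺]/K2 + [H⁺]²/(K1K2)) = 1 / (1 + 10^+1.86 + 10^+0.26)
   = 1 / (1 + 72.444 + 1.8197) = 1/75.263 = 0.01329
[CO3²⁻] = α₂ × DIC = 0.01329 × 2.26 = 0.03003 mmol/kg
Ksp = 10^(−6.48) = 3.311×10^-7
Ω = [Ca²⁺][CO3²⁻]/Ksp = (4.84×10^-3)(3.003×10^-5) / 3.311×10^-7 = 0.439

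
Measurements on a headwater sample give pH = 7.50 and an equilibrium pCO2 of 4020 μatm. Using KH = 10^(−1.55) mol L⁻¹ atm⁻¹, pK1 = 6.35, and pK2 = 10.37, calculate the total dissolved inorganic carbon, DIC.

DIC = 1.72 mmol/L

[CO2*] = KH · pCO2 = 10^(−1.55) × 4020×10^-6 = 1.133×10^-4 mol/L
α₀ = 1/(1 + K1/[H⁺] + K1K2/[H⁺]²) = 1/(1 + 10^+1.15 + 10^-1.72) = 0.06603
DIC = [CO2*]/α₀ = 1.133×10^-4 / 0.06603 = 1.72 mmol/L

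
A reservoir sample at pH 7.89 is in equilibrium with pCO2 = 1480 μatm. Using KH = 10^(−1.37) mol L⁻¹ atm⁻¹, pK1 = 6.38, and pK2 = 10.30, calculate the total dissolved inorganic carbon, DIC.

DIC = 2.11 mmol/L

[CO2*] = KH · pCO2 = 10^(−1.37) × 1480×10^-6 = 6.313×10^-5 mol/L
α₀ = 1/(1 + K1/[H⁺] + K1K2/[H⁺]²) = 1/(1 + 10^+1.51 + 10^-0.90) = 0.02986
DIC = [CO2*]/α₀ = 6.313×10^-5 / 0.02986 = 2.11 mmol/L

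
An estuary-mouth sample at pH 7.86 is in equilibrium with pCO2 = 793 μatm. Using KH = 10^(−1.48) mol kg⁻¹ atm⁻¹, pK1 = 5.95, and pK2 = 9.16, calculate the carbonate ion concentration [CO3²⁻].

[CO2*] = KH · pCO2 = 10^(−1.48) × 793×10^-6 = 2.626×10^-5 mol/kg
α₀ = 1/(1 + K1/[H⁺] + K1K2/[H⁺]²) = 1/(1 + 10^+1.91 + 10^+0.61) = 0.01158
DIC = [CO2*]/α₀ = 2.626×10^-5 / 0.01158 = 2.268 mmol/kg
[CO3²⁻] = α₂·DIC; α₂ = 0.04717, so [CO3²⁻] = 0.04717 × 2.268 = 0.107 mmol/kg

[CO3²⁻] = 0.107 mmol/kg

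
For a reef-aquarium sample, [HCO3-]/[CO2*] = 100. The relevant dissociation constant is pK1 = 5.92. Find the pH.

pH = 7.92

From K1 = [H⁺][HCO3-]/[CO2*]:  pH = pK1 + log₁₀([HCO3-]/[CO2*])
log₁₀(100) = +2.000
pH = 5.92 + (+2.000) = 7.92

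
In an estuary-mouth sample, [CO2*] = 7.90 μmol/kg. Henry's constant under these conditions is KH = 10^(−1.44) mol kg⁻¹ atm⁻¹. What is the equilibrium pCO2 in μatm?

pCO2 = 218 μatm

KH = 10^(−1.44) = 3.631×10^-2 mol kg⁻¹ atm⁻¹
pCO2 = [CO2*]/KH = 7.90×10^-6 / 3.631×10^-2 = 2.18×10^-4 atm = 218 μatm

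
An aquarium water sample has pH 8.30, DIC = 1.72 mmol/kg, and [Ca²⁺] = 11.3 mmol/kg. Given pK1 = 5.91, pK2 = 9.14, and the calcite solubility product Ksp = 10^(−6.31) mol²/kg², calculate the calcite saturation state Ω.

α₂ = 1 / (1 + [H⁺]/K2 + [H⁺]²/(K1K2)) = 1 / (1 + 10^+0.84 + 10^-1.55)
   = 1 / (1 + 6.9183 + 0.028184) = 1/7.9465 = 0.1258
[CO3²⁻] = α₂ × DIC = 0.1258 × 1.72 = 0.2164 mmol/kg
Ksp = 10^(−6.31) = 4.898×10^-7
Ω = [Ca²⁺][CO3²⁻]/Ksp = (11.3×10^-3)(2.164×10^-4) / 4.898×10^-7 = 4.99

Ω = 4.99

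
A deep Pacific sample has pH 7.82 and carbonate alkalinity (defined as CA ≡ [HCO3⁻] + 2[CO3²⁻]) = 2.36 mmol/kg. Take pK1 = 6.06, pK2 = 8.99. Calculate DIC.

DIC = 2.26 mmol/kg

CA = [HCO3⁻] + 2[CO3²⁻] = (α₁ + 2α₂)·DIC
At pH 7.82: [H⁺]/K1 = 10^-1.76 = 0.017378, K2/[H⁺] = 10^-1.17 = 0.067608
α₁ = 1/(1 + 0.017378 + 0.067608) = 1/1.0850 = 0.9217; α₂ = α₁·K2/[H⁺] = 0.06231
α₁ + 2α₂ = 1.0463
DIC = CA / (α₁ + 2α₂) = 2.36 / 1.0463 = 2.26 mmol/kg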